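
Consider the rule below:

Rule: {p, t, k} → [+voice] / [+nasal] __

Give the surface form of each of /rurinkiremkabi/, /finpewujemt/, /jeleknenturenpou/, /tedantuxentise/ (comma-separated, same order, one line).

/rurinkiremkabi/: /k/ is a voiceless stop immediately after the nasal /n/, so it voices to [g]. /k/ is a voiceless stop immediately after the nasal /m/, so it voices to [g]. → [ruringiremgabi].
/finpewujemt/: /p/ is a voiceless stop immediately after the nasal /n/, so it voices to [b]. /t/ is a voiceless stop immediately after the nasal /m/, so it voices to [d]. → [finbewujemd].
/jeleknenturenpou/: /t/ is a voiceless stop immediately after the nasal /n/, so it voices to [d]. /p/ is a voiceless stop immediately after the nasal /n/, so it voices to [b]. → [jeleknendurenbou].
/tedantuxentise/: /t/ is a voiceless stop immediately after the nasal /n/, so it voices to [d]. /t/ is a voiceless stop immediately after the nasal /n/, so it voices to [d]. → [tedanduxendise].

ruringiremgabi, finbewujemd, jeleknendurenbou, tedanduxendise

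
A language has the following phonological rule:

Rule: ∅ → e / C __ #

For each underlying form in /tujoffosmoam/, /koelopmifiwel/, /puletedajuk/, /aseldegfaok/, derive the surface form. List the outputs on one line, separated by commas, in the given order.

tujoffosmoame, koelopmifiwele, puletedajuke, aseldegfaoke

/tujoffosmoam/: the form ends in the consonant /m/, so [e] is inserted word-finally. → [tujoffosmoame].
/koelopmifiwel/: the form ends in the consonant /l/, so [e] is inserted word-finally. → [koelopmifiwele].
/puletedajuk/: the form ends in the consonant /k/, so [e] is inserted word-finally. → [puletedajuke].
/aseldegfaok/: the form ends in the consonant /k/, so [e] is inserted word-finally. → [aseldegfaoke].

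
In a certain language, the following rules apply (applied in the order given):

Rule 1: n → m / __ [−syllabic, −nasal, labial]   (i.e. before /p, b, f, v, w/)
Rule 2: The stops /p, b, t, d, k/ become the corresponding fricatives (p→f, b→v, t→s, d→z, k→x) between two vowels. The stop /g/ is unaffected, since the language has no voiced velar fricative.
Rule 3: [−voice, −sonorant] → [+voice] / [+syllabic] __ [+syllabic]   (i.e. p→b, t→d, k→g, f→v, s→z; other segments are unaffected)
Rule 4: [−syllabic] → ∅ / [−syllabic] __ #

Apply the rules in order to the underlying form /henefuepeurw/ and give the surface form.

Rule 1 (nasal place assimilation): no segment meets the environment; /henefuepeurw/ is unchanged.
Rule 2 (intervocalic spirantization): /p/ is a stop between vowels /e/ and /e/, so it spirantizes to the fricative [f]. /henefuepeurw/ → henefuefeurw.
Rule 3 (intervocalic voicing): /f/ is a voiceless obstruent between vowels /e/ and /u/, so it voices to [v]. /f/ is a voiceless obstruent between vowels /e/ and /e/, so it voices to [v]. /henefuefeurw/ → henevueveurw.
Rule 4 (final cluster simplification): /w/ is the second consonant of a word-final cluster /rw/, so it deletes. /henevueveurw/ → henevueveur.

henevueveur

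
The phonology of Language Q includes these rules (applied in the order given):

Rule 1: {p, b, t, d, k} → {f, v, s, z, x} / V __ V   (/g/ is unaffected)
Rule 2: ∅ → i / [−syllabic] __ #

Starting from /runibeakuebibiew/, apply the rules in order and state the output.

Rule 1 (intervocalic spirantization): /b/ is a stop between vowels /i/ and /e/, so it spirantizes to the fricative [v]. /k/ is a stop between vowels /a/ and /u/, so it spirantizes to the fricative [x]. /b/ is a stop between vowels /e/ and /i/, so it spirantizes to the fricative [v]. /b/ is a stop between vowels /i/ and /i/, so it spirantizes to the fricative [v]. /runibeakuebibiew/ → runiveaxueviview.
Rule 2 (final i-epenthesis): the form ends in the consonant /w/, so [i] is inserted word-finally. /runiveaxueviview/ → runiveaxueviviewi.

runiveaxueviviewi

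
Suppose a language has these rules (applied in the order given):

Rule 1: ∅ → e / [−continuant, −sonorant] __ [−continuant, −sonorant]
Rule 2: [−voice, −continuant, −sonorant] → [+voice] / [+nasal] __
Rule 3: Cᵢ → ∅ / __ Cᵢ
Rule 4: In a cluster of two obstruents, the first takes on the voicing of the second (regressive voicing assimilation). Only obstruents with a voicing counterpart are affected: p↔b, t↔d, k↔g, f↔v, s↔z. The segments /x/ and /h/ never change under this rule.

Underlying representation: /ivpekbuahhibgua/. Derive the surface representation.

Rule 1 (stop-cluster e-epenthesis): /k/ and /b/ form a stop–stop cluster, so [e] is inserted between them. /b/ and /g/ form a stop–stop cluster, so [e] is inserted between them. /ivpekbuahhibgua/ → ivpekebuahhibegua.
Rule 2 (post-nasal voicing): no segment meets the environment; /ivpekebuahhibegua/ is unchanged.
Rule 3 (degemination): /hh/ is a geminate; the first /h/ deletes. /ivpekebuahhibegua/ → ivpekebuahibegua.
Rule 4 (regressive voicing assimilation): /v/ precedes the voiceless obstruent /p/, so it devoices to [f] by assimilation. /ivpekebuahibegua/ → ifpekebuahibegua.

ifpekebuahibegua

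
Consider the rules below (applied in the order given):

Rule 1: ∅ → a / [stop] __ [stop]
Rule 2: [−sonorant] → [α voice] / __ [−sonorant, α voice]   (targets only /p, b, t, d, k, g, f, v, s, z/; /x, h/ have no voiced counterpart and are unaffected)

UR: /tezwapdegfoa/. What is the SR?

Rule 1 (stop-cluster a-epenthesis): /p/ and /d/ form a stop–stop cluster, so [a] is inserted between them. /tezwapdegfoa/ → tezwapadegfoa.
Rule 2 (regressive voicing assimilation): /g/ precedes the voiceless obstruent /f/, so it devoices to [k] by assimilation. /tezwapadegfoa/ → tezwapadekfoa.

tezwapadekfoa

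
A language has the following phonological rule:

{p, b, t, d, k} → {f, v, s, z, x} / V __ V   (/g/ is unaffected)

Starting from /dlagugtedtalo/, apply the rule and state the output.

No segment of /dlagugtedtalo/ meets the structural description of the rule, so the form surfaces unchanged.

dlagugtedtalo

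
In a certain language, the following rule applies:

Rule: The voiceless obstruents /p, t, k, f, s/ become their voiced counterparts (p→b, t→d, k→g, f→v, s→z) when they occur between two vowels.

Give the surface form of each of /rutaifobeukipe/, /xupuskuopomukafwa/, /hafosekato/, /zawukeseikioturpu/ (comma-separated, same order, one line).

/rutaifobeukipe/: /t/ is a voiceless obstruent between vowels /u/ and /a/, so it voices to [d]. /f/ is a voiceless obstruent between vowels /i/ and /o/, so it voices to [v]. /k/ is a voiceless obstruent between vowels /u/ and /i/, so it voices to [g]. /p/ is a voiceless obstruent between vowels /i/ and /e/, so it voices to [b]. → [rudaivobeugibe].
/xupuskuopomukafwa/: /p/ is a voiceless obstruent between vowels /u/ and /u/, so it voices to [b]. /p/ is a voiceless obstruent between vowels /o/ and /o/, so it voices to [b]. /k/ is a voiceless obstruent between vowels /u/ and /a/, so it voices to [g]. → [xubuskuobomugafwa].
/hafosekato/: /f/ is a voiceless obstruent between vowels /a/ and /o/, so it voices to [v]. /s/ is a voiceless obstruent between vowels /o/ and /e/, so it voices to [z]. /k/ is a voiceless obstruent between vowels /e/ and /a/, so it voices to [g]. /t/ is a voiceless obstruent between vowels /a/ and /o/, so it voices to [d]. → [havozegado].
/zawukeseikioturpu/: /k/ is a voiceless obstruent between vowels /u/ and /e/, so it voices to [g]. /s/ is a voiceless obstruent between vowels /e/ and /e/, so it voices to [z]. /k/ is a voiceless obstruent between vowels /i/ and /i/, so it voices to [g]. /t/ is a voiceless obstruent between vowels /o/ and /u/, so it voices to [d]. → [zawugezeigiodurpu].

rudaivobeugibe, xubuskuobomugafwa, havozegado, zawugezeigiodurpu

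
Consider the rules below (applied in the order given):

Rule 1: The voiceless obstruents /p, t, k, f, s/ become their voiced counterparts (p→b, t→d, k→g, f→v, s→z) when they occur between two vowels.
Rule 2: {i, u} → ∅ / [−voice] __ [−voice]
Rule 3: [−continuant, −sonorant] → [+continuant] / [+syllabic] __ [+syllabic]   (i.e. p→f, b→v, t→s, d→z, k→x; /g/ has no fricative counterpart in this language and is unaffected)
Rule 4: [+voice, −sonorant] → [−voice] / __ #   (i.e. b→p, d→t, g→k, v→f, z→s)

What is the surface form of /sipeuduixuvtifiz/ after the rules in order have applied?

Rule 1 (intervocalic voicing): /p/ is a voiceless obstruent between vowels /i/ and /e/, so it voices to [b]. /f/ is a voiceless obstruent between vowels /i/ and /i/, so it voices to [v]. /sipeuduixuvtifiz/ → sibeuduixuvtiviz.
Rule 2 (high vowel syncope): no segment meets the environment; /sibeuduixuvtiviz/ is unchanged.
Rule 3 (intervocalic spirantization): /b/ is a stop between vowels /i/ and /e/, so it spirantizes to the fricative [v]. /d/ is a stop between vowels /u/ and /u/, so it spirantizes to the fricative [z]. /sibeuduixuvtiviz/ → siveuzuixuvtiviz.
Rule 4 (final devoicing): /z/ is a voiced obstruent in word-final position, so it devoices to [s]. /siveuzuixuvtiviz/ → siveuzuixuvtivis.

siveuzuixuvtivis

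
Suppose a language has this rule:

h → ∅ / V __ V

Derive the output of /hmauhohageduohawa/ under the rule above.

/h/ occurs between vowels /u/ and /o/, so it deletes.
/h/ occurs between vowels /o/ and /a/, so it deletes.
/h/ occurs between vowels /o/ and /a/, so it deletes.
Surface form: [hmauoageduoawa].

hmauoageduoawa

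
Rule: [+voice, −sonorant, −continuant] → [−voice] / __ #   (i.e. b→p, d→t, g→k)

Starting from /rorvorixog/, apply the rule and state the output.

rorvorixok

/g/ is a voiced stop in word-final position, so it devoices to [k].
Surface form: [rorvorixok].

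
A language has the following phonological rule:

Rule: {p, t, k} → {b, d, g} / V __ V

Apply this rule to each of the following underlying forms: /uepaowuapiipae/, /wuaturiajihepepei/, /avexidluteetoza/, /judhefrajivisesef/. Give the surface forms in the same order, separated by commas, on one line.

uebaowuabiibae, wuaduriajihebebei, avexidludeedoza, judhefrajivisesef

/uepaowuapiipae/: /p/ is a voiceless stop between vowels /e/ and /a/, so it voices to [b]. /p/ is a voiceless stop between vowels /a/ and /i/, so it voices to [b]. /p/ is a voiceless stop between vowels /i/ and /a/, so it voices to [b]. → [uebaowuabiibae].
/wuaturiajihepepei/: /t/ is a voiceless stop between vowels /a/ and /u/, so it voices to [d]. /p/ is a voiceless stop between vowels /e/ and /e/, so it voices to [b]. /p/ is a voiceless stop between vowels /e/ and /e/, so it voices to [b]. → [wuaduriajihebebei].
/avexidluteetoza/: /t/ is a voiceless stop between vowels /u/ and /e/, so it voices to [d]. /t/ is a voiceless stop between vowels /e/ and /o/, so it voices to [d]. → [avexidludeedoza].
/judhefrajivisesef/: the rule's environment is not met; surfaces unchanged as [judhefrajivisesef].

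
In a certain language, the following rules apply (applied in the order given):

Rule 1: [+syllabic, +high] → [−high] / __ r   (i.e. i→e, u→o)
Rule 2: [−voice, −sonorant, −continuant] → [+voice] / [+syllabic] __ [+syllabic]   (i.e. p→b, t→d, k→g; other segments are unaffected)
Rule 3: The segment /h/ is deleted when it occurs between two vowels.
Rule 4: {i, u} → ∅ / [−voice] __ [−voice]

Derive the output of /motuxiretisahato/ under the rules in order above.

moduxeredisaado

Rule 1 (pre-rhotic lowering): /i/ is a high vowel immediately before /r/, so it lowers to [e]. /motuxiretisahato/ → motuxeretisahato.
Rule 2 (intervocalic voicing): /t/ is a voiceless stop between vowels /o/ and /u/, so it voices to [d]. /t/ is a voiceless stop between vowels /e/ and /i/, so it voices to [d]. /t/ is a voiceless stop between vowels /a/ and /o/, so it voices to [d]. /motuxeretisahato/ → moduxeredisahado.
Rule 3 (intervocalic h-deletion): /h/ occurs between vowels /a/ and /a/, so it deletes. /moduxeredisahado/ → moduxeredisaado.
Rule 4 (high vowel syncope): no segment meets the environment; /moduxeredisaado/ is unchanged.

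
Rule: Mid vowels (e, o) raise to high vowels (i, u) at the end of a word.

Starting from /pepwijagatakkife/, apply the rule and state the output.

pepwijagatakkifi

Scanning /pepwijagatakkife/: /e/ at position 2 is not in the conditioning environment; /e/ is a mid vowel in word-final position, so it raises to [i].
Result: [pepwijagatakkifi].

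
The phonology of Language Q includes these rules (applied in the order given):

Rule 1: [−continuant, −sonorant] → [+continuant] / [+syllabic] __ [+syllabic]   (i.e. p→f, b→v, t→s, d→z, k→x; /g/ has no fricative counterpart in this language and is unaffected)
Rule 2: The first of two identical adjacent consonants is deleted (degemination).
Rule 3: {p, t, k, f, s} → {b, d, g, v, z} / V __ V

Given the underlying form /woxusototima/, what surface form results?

woxuzozozima

Rule 1 (intervocalic spirantization): /t/ is a stop between vowels /o/ and /o/, so it spirantizes to the fricative [s]. /t/ is a stop between vowels /o/ and /i/, so it spirantizes to the fricative [s]. /woxusototima/ → woxusososima.
Rule 2 (degemination): no segment meets the environment; /woxusososima/ is unchanged.
Rule 3 (intervocalic voicing): /s/ is a voiceless obstruent between vowels /u/ and /o/, so it voices to [z]. /s/ is a voiceless obstruent between vowels /o/ and /o/, so it voices to [z]. /s/ is a voiceless obstruent between vowels /o/ and /i/, so it voices to [z]. /woxusososima/ → woxuzozozima.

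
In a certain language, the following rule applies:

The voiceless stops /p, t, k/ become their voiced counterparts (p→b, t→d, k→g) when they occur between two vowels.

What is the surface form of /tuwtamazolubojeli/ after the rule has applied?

tuwtamazolubojeli

No segment of /tuwtamazolubojeli/ meets the structural description of the rule, so the form surfaces unchanged.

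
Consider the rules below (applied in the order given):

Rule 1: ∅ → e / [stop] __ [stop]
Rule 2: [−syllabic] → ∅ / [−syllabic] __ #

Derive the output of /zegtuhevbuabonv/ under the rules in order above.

zegetuhevbuabon

Rule 1 (stop-cluster e-epenthesis): /g/ and /t/ form a stop–stop cluster, so [e] is inserted between them. /zegtuhevbuabonv/ → zegetuhevbuabonv.
Rule 2 (final cluster simplification): /v/ is the second consonant of a word-final cluster /nv/, so it deletes. /zegetuhevbuabonv/ → zegetuhevbuabon.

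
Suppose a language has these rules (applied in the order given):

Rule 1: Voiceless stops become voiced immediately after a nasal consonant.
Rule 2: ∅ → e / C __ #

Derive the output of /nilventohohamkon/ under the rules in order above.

nilvendohohamgone

Rule 1 (post-nasal voicing): /t/ is a voiceless stop immediately after the nasal /n/, so it voices to [d]. /k/ is a voiceless stop immediately after the nasal /m/, so it voices to [g]. /nilventohohamkon/ → nilvendohohamgon.
Rule 2 (final e-epenthesis): the form ends in the consonant /n/, so [e] is inserted word-finally. /nilvendohohamgon/ → nilvendohohamgone.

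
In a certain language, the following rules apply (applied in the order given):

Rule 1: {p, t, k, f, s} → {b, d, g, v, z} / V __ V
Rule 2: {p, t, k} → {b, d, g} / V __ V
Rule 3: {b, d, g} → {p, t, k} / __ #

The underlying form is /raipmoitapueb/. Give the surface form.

raipmoidabuep

Rule 1 (intervocalic voicing): /t/ is a voiceless obstruent between vowels /i/ and /a/, so it voices to [d]. /p/ is a voiceless obstruent between vowels /a/ and /u/, so it voices to [b]. /raipmoitapueb/ → raipmoidabueb.
Rule 2 (intervocalic voicing): no segment meets the environment; /raipmoidabueb/ is unchanged.
Rule 3 (final devoicing): /b/ is a voiced stop in word-final position, so it devoices to [p]. /raipmoidabueb/ → raipmoidabuep.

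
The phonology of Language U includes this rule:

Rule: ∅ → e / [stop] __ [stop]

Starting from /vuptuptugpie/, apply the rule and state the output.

/p/ and /t/ form a stop–stop cluster, so [e] is inserted between them.
/p/ and /t/ form a stop–stop cluster, so [e] is inserted between them.
/g/ and /p/ form a stop–stop cluster, so [e] is inserted between them.
Surface form: [vupetupetugepie].

vupetupetugepie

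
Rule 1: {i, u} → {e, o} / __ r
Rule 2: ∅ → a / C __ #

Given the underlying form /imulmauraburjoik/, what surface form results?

imulmaoraborjoika

Rule 1 (pre-rhotic lowering): /u/ is a high vowel immediately before /r/, so it lowers to [o]. /u/ is a high vowel immediately before /r/, so it lowers to [o]. /imulmauraburjoik/ → imulmaoraborjoik.
Rule 2 (final a-epenthesis): the form ends in the consonant /k/, so [a] is inserted word-finally. /imulmaoraborjoik/ → imulmaoraborjoika.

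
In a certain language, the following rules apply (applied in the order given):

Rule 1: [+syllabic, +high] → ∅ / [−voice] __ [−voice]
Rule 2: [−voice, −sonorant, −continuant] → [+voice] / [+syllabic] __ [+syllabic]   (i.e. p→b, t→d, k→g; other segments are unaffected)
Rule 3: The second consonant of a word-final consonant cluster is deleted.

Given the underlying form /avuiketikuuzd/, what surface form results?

Rule 1 (high vowel syncope): /i/ is a high vowel flanked by voiceless consonants /t/ and /k/, so it deletes. /avuiketikuuzd/ → avuiketkuuzd.
Rule 2 (intervocalic voicing): /k/ is a voiceless stop between vowels /i/ and /e/, so it voices to [g]. /avuiketkuuzd/ → avuigetkuuzd.
Rule 3 (final cluster simplification): /d/ is the second consonant of a word-final cluster /zd/, so it deletes. /avuigetkuuzd/ → avuigetkuuz.

avuigetkuuz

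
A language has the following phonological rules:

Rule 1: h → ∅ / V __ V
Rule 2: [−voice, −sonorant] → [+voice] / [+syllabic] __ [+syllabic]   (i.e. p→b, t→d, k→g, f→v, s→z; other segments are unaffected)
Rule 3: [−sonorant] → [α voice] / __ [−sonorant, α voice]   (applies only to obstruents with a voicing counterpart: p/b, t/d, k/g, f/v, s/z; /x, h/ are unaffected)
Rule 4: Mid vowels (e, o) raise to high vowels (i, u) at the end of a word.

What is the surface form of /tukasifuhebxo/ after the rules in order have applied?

Rule 1 (intervocalic h-deletion): /h/ occurs between vowels /u/ and /e/, so it deletes. /tukasifuhebxo/ → tukasifuebxo.
Rule 2 (intervocalic voicing): /k/ is a voiceless obstruent between vowels /u/ and /a/, so it voices to [g]. /s/ is a voiceless obstruent between vowels /a/ and /i/, so it voices to [z]. /f/ is a voiceless obstruent between vowels /i/ and /u/, so it voices to [v]. /tukasifuebxo/ → tugazivuebxo.
Rule 3 (regressive voicing assimilation): /b/ precedes the voiceless obstruent /x/, so it devoices to [p] by assimilation. /tugazivuebxo/ → tugazivuepxo.
Rule 4 (final vowel raising): /o/ is a mid vowel in word-final position, so it raises to [u]. /tugazivuepxo/ → tugazivuepxu.

tugazivuepxu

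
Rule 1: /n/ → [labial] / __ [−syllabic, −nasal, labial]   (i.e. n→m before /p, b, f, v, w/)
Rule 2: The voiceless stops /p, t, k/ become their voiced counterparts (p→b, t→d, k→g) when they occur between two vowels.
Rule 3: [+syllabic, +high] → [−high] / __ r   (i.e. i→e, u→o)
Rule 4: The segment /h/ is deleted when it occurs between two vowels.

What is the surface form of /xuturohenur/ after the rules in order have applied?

Rule 1 (nasal place assimilation): no segment meets the environment; /xuturohenur/ is unchanged.
Rule 2 (intervocalic voicing): /t/ is a voiceless stop between vowels /u/ and /u/, so it voices to [d]. /xuturohenur/ → xudurohenur.
Rule 3 (pre-rhotic lowering): /u/ is a high vowel immediately before /r/, so it lowers to [o]. /u/ is a high vowel immediately before /r/, so it lowers to [o]. /xudurohenur/ → xudorohenor.
Rule 4 (intervocalic h-deletion): /h/ occurs between vowels /o/ and /e/, so it deletes. /xudorohenor/ → xudoroenor.

xudoroenor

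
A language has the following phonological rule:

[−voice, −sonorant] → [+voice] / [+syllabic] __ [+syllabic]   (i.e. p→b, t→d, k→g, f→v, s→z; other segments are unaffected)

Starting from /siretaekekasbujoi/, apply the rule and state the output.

/t/ is a voiceless obstruent between vowels /e/ and /a/, so it voices to [d].
/k/ is a voiceless obstruent between vowels /e/ and /e/, so it voices to [g].
/k/ is a voiceless obstruent between vowels /e/ and /a/, so it voices to [g].
Surface form: [siredaegegasbujoi].

siredaegegasbujoi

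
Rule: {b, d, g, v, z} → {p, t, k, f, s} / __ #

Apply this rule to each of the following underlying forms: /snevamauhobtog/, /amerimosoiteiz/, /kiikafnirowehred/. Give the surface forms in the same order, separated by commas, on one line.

snevamauhobtok, amerimosoiteis, kiikafnirowehret

/snevamauhobtog/: /g/ is a voiced obstruent in word-final position, so it devoices to [k]. → [snevamauhobtok].
/amerimosoiteiz/: /z/ is a voiced obstruent in word-final position, so it devoices to [s]. → [amerimosoiteis].
/kiikafnirowehred/: /d/ is a voiced obstruent in word-final position, so it devoices to [t]. → [kiikafnirowehret].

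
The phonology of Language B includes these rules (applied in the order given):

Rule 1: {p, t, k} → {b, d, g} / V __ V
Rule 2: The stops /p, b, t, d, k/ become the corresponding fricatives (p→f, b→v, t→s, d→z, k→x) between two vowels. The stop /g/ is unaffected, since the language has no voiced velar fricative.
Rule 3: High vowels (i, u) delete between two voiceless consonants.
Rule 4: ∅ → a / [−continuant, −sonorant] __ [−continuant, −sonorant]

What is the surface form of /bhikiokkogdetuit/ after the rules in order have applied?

Rule 1 (intervocalic voicing): /k/ is a voiceless stop between vowels /i/ and /i/, so it voices to [g]. /t/ is a voiceless stop between vowels /e/ and /u/, so it voices to [d]. /bhikiokkogdetuit/ → bhigiokkogdeduit.
Rule 2 (intervocalic spirantization): /d/ is a stop between vowels /e/ and /u/, so it spirantizes to the fricative [z]. /bhigiokkogdeduit/ → bhigiokkogdezuit.
Rule 3 (high vowel syncope): no segment meets the environment; /bhigiokkogdezuit/ is unchanged.
Rule 4 (stop-cluster a-epenthesis): /k/ and /k/ form a stop–stop cluster, so [a] is inserted between them. /g/ and /d/ form a stop–stop cluster, so [a] is inserted between them. /bhigiokkogdezuit/ → bhigiokakogadezuit.

bhigiokakogadezuit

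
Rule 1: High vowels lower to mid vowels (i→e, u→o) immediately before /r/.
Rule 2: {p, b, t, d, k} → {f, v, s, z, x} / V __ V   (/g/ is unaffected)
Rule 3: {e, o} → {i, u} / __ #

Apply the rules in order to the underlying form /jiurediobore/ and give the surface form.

jioreziovori

Rule 1 (pre-rhotic lowering): /u/ is a high vowel immediately before /r/, so it lowers to [o]. /jiurediobore/ → jiorediobore.
Rule 2 (intervocalic spirantization): /d/ is a stop between vowels /e/ and /i/, so it spirantizes to the fricative [z]. /b/ is a stop between vowels /o/ and /o/, so it spirantizes to the fricative [v]. /jiorediobore/ → jioreziovore.
Rule 3 (final vowel raising): /e/ is a mid vowel in word-final position, so it raises to [i]. /jioreziovore/ → jioreziovori.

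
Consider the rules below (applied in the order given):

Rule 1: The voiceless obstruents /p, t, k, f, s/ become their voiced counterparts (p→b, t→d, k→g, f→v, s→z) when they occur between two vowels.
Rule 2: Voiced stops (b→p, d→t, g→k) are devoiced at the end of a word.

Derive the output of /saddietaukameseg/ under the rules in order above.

Rule 1 (intervocalic voicing): /t/ is a voiceless obstruent between vowels /e/ and /a/, so it voices to [d]. /k/ is a voiceless obstruent between vowels /u/ and /a/, so it voices to [g]. /s/ is a voiceless obstruent between vowels /e/ and /e/, so it voices to [z]. /saddietaukameseg/ → saddiedaugamezeg.
Rule 2 (final devoicing): /g/ is a voiced stop in word-final position, so it devoices to [k]. /saddiedaugamezeg/ → saddiedaugamezek.

saddiedaugamezek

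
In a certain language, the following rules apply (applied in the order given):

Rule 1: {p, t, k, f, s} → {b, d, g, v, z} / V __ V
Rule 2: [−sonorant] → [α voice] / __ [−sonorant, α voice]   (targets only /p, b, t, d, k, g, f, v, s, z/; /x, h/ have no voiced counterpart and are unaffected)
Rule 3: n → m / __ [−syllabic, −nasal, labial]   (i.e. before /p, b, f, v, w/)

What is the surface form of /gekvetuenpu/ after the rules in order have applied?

gegveduempu

Rule 1 (intervocalic voicing): /t/ is a voiceless obstruent between vowels /e/ and /u/, so it voices to [d]. /gekvetuenpu/ → gekveduenpu.
Rule 2 (regressive voicing assimilation): /k/ precedes the voiced obstruent /v/, so it voices to [g] by assimilation. /gekveduenpu/ → gegveduenpu.
Rule 3 (nasal place assimilation): /n/ precedes the labial consonant /p/, so it assimilates in place to [m]. /gegveduenpu/ → gegveduempu.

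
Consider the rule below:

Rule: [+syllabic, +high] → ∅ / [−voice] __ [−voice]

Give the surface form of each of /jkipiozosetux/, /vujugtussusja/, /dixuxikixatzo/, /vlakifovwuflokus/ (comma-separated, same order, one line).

/jkipiozosetux/: /i/ is a high vowel flanked by voiceless consonants /k/ and /p/, so it deletes. /u/ is a high vowel flanked by voiceless consonants /t/ and /x/, so it deletes. → [jkpiozosetx].
/vujugtussusja/: /u/ is a high vowel flanked by voiceless consonants /t/ and /s/, so it deletes. /u/ is a high vowel flanked by voiceless consonants /s/ and /s/, so it deletes. → [vujugtsssja].
/dixuxikixatzo/: /u/ is a high vowel flanked by voiceless consonants /x/ and /x/, so it deletes. /i/ is a high vowel flanked by voiceless consonants /x/ and /k/, so it deletes. /i/ is a high vowel flanked by voiceless consonants /k/ and /x/, so it deletes. → [dixxkxatzo].
/vlakifovwuflokus/: /i/ is a high vowel flanked by voiceless consonants /k/ and /f/, so it deletes. /u/ is a high vowel flanked by voiceless consonants /k/ and /s/, so it deletes. → [vlakfovwufloks].

jkpiozosetx, vujugtsssja, dixxkxatzo, vlakfovwufloks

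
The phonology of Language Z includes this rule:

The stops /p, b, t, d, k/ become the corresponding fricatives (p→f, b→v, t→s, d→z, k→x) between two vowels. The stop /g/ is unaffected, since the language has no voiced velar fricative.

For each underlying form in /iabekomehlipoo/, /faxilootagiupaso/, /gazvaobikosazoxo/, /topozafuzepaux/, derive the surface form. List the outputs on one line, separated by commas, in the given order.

iavexomehlifoo, faxiloosagiufaso, gazvaovixosazoxo, tofozafuzefaux

/iabekomehlipoo/: /b/ is a stop between vowels /a/ and /e/, so it spirantizes to the fricative [v]. /k/ is a stop between vowels /e/ and /o/, so it spirantizes to the fricative [x]. /p/ is a stop between vowels /i/ and /o/, so it spirantizes to the fricative [f]. → [iavexomehlifoo].
/faxilootagiupaso/: /t/ is a stop between vowels /o/ and /a/, so it spirantizes to the fricative [s]. /p/ is a stop between vowels /u/ and /a/, so it spirantizes to the fricative [f]. → [faxiloosagiufaso].
/gazvaobikosazoxo/: /b/ is a stop between vowels /o/ and /i/, so it spirantizes to the fricative [v]. /k/ is a stop between vowels /i/ and /o/, so it spirantizes to the fricative [x]. → [gazvaovixosazoxo].
/topozafuzepaux/: /p/ is a stop between vowels /o/ and /o/, so it spirantizes to the fricative [f]. /p/ is a stop between vowels /e/ and /a/, so it spirantizes to the fricative [f]. → [tofozafuzefaux].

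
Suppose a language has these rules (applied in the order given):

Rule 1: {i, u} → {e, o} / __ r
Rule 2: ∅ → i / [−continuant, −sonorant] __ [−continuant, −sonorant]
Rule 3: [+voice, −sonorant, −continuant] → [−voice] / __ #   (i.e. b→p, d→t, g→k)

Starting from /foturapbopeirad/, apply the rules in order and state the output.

fotorapibopeerat

Rule 1 (pre-rhotic lowering): /u/ is a high vowel immediately before /r/, so it lowers to [o]. /i/ is a high vowel immediately before /r/, so it lowers to [e]. /foturapbopeirad/ → fotorapbopeerad.
Rule 2 (stop-cluster i-epenthesis): /p/ and /b/ form a stop–stop cluster, so [i] is inserted between them. /fotorapbopeerad/ → fotorapibopeerad.
Rule 3 (final devoicing): /d/ is a voiced stop in word-final position, so it devoices to [t]. /fotorapibopeerad/ → fotorapibopeerat.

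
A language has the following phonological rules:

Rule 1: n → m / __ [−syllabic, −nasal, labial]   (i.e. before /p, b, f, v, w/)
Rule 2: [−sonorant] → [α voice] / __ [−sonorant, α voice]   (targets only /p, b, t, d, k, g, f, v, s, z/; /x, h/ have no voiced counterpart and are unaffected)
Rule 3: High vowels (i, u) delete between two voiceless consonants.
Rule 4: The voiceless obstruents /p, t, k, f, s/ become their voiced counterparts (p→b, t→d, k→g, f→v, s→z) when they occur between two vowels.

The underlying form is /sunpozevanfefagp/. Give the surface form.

Rule 1 (nasal place assimilation): /n/ precedes the labial consonant /p/, so it assimilates in place to [m]. /n/ precedes the labial consonant /f/, so it assimilates in place to [m]. /sunpozevanfefagp/ → sumpozevamfefagp.
Rule 2 (regressive voicing assimilation): /g/ precedes the voiceless obstruent /p/, so it devoices to [k] by assimilation. /sumpozevamfefagp/ → sumpozevamfefakp.
Rule 3 (high vowel syncope): no segment meets the environment; /sumpozevamfefakp/ is unchanged.
Rule 4 (intervocalic voicing): /f/ is a voiceless obstruent between vowels /e/ and /a/, so it voices to [v]. /sumpozevamfefakp/ → sumpozevamfevakp.

sumpozevamfevakp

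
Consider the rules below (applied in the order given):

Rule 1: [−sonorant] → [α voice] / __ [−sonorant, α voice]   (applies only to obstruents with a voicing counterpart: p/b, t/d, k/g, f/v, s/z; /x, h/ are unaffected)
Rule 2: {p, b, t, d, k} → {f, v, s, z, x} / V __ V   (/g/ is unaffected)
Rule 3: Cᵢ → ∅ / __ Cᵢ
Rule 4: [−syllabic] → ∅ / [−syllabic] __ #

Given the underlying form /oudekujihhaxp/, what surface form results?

Rule 1 (regressive voicing assimilation): no segment meets the environment; /oudekujihhaxp/ is unchanged.
Rule 2 (intervocalic spirantization): /d/ is a stop between vowels /u/ and /e/, so it spirantizes to the fricative [z]. /k/ is a stop between vowels /e/ and /u/, so it spirantizes to the fricative [x]. /oudekujihhaxp/ → ouzexujihhaxp.
Rule 3 (degemination): /hh/ is a geminate; the first /h/ deletes. /ouzexujihhaxp/ → ouzexujihaxp.
Rule 4 (final cluster simplification): /p/ is the second consonant of a word-final cluster /xp/, so it deletes. /ouzexujihaxp/ → ouzexujihax.

ouzexujihax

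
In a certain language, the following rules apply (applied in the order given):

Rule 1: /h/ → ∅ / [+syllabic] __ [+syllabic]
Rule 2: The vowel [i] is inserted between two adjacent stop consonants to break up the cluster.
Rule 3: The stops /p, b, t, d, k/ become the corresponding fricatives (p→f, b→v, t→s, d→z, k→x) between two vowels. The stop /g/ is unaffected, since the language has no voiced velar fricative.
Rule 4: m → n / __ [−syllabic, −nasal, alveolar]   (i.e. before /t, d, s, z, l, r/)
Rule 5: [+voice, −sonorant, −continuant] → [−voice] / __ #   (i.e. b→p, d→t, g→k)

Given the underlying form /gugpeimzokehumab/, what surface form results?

gugifeinzoxeumap

Rule 1 (intervocalic h-deletion): /h/ occurs between vowels /e/ and /u/, so it deletes. /gugpeimzokehumab/ → gugpeimzokeumab.
Rule 2 (stop-cluster i-epenthesis): /g/ and /p/ form a stop–stop cluster, so [i] is inserted between them. /gugpeimzokeumab/ → gugipeimzokeumab.
Rule 3 (intervocalic spirantization): /p/ is a stop between vowels /i/ and /e/, so it spirantizes to the fricative [f]. /k/ is a stop between vowels /o/ and /e/, so it spirantizes to the fricative [x]. /gugipeimzokeumab/ → gugifeimzoxeumab.
Rule 4 (nasal place assimilation): /m/ precedes the alveolar consonant /z/, so it assimilates in place to [n]. /gugifeimzoxeumab/ → gugifeinzoxeumab.
Rule 5 (final devoicing): /b/ is a voiced stop in word-final position, so it devoices to [p]. /gugifeinzoxeumab/ → gugifeinzoxeumap.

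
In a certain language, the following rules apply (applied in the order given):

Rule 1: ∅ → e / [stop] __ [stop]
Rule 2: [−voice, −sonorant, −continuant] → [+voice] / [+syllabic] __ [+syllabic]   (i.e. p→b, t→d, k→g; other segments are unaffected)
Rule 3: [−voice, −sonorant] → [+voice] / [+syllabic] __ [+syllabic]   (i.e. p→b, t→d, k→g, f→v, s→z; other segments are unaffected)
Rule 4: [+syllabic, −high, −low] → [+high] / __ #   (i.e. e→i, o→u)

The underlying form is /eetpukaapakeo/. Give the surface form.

Rule 1 (stop-cluster e-epenthesis): /t/ and /p/ form a stop–stop cluster, so [e] is inserted between them. /eetpukaapakeo/ → eetepukaapakeo.
Rule 2 (intervocalic voicing): /t/ is a voiceless stop between vowels /e/ and /e/, so it voices to [d]. /p/ is a voiceless stop between vowels /e/ and /u/, so it voices to [b]. /k/ is a voiceless stop between vowels /u/ and /a/, so it voices to [g]. /p/ is a voiceless stop between vowels /a/ and /a/, so it voices to [b]. /k/ is a voiceless stop between vowels /a/ and /e/, so it voices to [g]. /eetepukaapakeo/ → eedebugaabageo.
Rule 3 (intervocalic voicing): no segment meets the environment; /eedebugaabageo/ is unchanged.
Rule 4 (final vowel raising): /o/ is a mid vowel in word-final position, so it raises to [u]. /eedebugaabageo/ → eedebugaabageu.

eedebugaabageu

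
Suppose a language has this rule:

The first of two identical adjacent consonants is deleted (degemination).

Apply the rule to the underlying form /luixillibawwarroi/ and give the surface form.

/ll/ is a geminate; the first /l/ deletes.
/ww/ is a geminate; the first /w/ deletes.
/rr/ is a geminate; the first /r/ deletes.
The other instances of /l/, /x/, /b/, /w/, /r/ do not occur in the required environment and remain unchanged.
Surface form: [luixilibawaroi].

luixilibawaroi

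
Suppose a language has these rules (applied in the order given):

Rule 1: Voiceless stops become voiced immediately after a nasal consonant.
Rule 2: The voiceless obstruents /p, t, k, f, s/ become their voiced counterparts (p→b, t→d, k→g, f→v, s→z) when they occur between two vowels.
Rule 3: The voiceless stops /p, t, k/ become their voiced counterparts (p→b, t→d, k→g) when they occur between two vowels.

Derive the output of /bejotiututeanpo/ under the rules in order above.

bejodiududeanbo

Rule 1 (post-nasal voicing): /p/ is a voiceless stop immediately after the nasal /n/, so it voices to [b]. /bejotiututeanpo/ → bejotiututeanbo.
Rule 2 (intervocalic voicing): /t/ is a voiceless obstruent between vowels /o/ and /i/, so it voices to [d]. /t/ is a voiceless obstruent between vowels /u/ and /u/, so it voices to [d]. /t/ is a voiceless obstruent between vowels /u/ and /e/, so it voices to [d]. /bejotiututeanbo/ → bejodiududeanbo.
Rule 3 (intervocalic voicing): no segment meets the environment; /bejodiududeanbo/ is unchanged.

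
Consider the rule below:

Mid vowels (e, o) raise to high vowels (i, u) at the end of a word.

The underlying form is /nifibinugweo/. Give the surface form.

nifibinugweu

Scanning /nifibinugweo/: /e/ at position 11 is not in the conditioning environment; /o/ is a mid vowel in word-final position, so it raises to [u].
Result: [nifibinugweu].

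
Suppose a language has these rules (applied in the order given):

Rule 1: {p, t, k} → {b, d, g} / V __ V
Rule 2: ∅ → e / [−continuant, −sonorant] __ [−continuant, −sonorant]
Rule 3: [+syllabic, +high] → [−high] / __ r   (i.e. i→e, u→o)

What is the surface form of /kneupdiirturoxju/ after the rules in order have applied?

Rule 1 (intervocalic voicing): no segment meets the environment; /kneupdiirturoxju/ is unchanged.
Rule 2 (stop-cluster e-epenthesis): /p/ and /d/ form a stop–stop cluster, so [e] is inserted between them. /kneupdiirturoxju/ → kneupediirturoxju.
Rule 3 (pre-rhotic lowering): /i/ is a high vowel immediately before /r/, so it lowers to [e]. /u/ is a high vowel immediately before /r/, so it lowers to [o]. /kneupediirturoxju/ → kneupediertoroxju.

kneupediertoroxju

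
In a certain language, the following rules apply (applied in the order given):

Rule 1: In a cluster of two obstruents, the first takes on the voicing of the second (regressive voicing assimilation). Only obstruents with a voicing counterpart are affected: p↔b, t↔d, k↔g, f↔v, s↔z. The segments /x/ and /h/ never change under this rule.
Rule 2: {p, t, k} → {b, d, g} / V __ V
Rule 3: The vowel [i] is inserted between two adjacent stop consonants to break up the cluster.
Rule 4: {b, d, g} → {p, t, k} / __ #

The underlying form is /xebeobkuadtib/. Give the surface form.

Rule 1 (regressive voicing assimilation): /b/ precedes the voiceless obstruent /k/, so it devoices to [p] by assimilation. /d/ precedes the voiceless obstruent /t/, so it devoices to [t] by assimilation. /xebeobkuadtib/ → xebeopkuattib.
Rule 2 (intervocalic voicing): no segment meets the environment; /xebeopkuattib/ is unchanged.
Rule 3 (stop-cluster i-epenthesis): /p/ and /k/ form a stop–stop cluster, so [i] is inserted between them. /t/ and /t/ form a stop–stop cluster, so [i] is inserted between them. /xebeopkuattib/ → xebeopikuatitib.
Rule 4 (final devoicing): /b/ is a voiced stop in word-final position, so it devoices to [p]. /xebeopikuatitib/ → xebeopikuatitip.

xebeopikuatitip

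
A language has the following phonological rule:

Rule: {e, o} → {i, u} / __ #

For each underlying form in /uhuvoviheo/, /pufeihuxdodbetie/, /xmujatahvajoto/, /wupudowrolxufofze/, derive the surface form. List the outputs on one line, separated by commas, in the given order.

uhuvoviheu, pufeihuxdodbetii, xmujatahvajotu, wupudowrolxufofzi

/uhuvoviheo/: /o/ is a mid vowel in word-final position, so it raises to [u]. → [uhuvoviheu].
/pufeihuxdodbetie/: /e/ is a mid vowel in word-final position, so it raises to [i]. → [pufeihuxdodbetii].
/xmujatahvajoto/: /o/ is a mid vowel in word-final position, so it raises to [u]. → [xmujatahvajotu].
/wupudowrolxufofze/: /e/ is a mid vowel in word-final position, so it raises to [i]. → [wupudowrolxufofzi].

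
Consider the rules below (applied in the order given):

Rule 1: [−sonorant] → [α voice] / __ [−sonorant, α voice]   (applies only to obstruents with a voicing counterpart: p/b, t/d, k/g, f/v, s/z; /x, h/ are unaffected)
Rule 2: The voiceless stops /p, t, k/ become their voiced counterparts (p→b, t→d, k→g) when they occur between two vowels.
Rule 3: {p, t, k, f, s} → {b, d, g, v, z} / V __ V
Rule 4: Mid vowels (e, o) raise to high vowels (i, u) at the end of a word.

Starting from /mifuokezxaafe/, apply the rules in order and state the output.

mivuogesxaavi

Rule 1 (regressive voicing assimilation): /z/ precedes the voiceless obstruent /x/, so it devoices to [s] by assimilation. /mifuokezxaafe/ → mifuokesxaafe.
Rule 2 (intervocalic voicing): /k/ is a voiceless stop between vowels /o/ and /e/, so it voices to [g]. /mifuokesxaafe/ → mifuogesxaafe.
Rule 3 (intervocalic voicing): /f/ is a voiceless obstruent between vowels /i/ and /u/, so it voices to [v]. /f/ is a voiceless obstruent between vowels /a/ and /e/, so it voices to [v]. /mifuogesxaafe/ → mivuogesxaave.
Rule 4 (final vowel raising): /e/ is a mid vowel in word-final position, so it raises to [i]. /mivuogesxaave/ → mivuogesxaavi.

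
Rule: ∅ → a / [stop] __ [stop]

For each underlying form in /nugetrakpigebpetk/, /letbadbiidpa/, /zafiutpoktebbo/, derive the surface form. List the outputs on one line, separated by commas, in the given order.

nugetrakapigebapetak, letabadabiidapa, zafiutapokatebabo

/nugetrakpigebpetk/: /k/ and /p/ form a stop–stop cluster, so [a] is inserted between them. /b/ and /p/ form a stop–stop cluster, so [a] is inserted between them. /t/ and /k/ form a stop–stop cluster, so [a] is inserted between them. → [nugetrakapigebapetak].
/letbadbiidpa/: /t/ and /b/ form a stop–stop cluster, so [a] is inserted between them. /d/ and /b/ form a stop–stop cluster, so [a] is inserted between them. /d/ and /p/ form a stop–stop cluster, so [a] is inserted between them. → [letabadabiidapa].
/zafiutpoktebbo/: /t/ and /p/ form a stop–stop cluster, so [a] is inserted between them. /k/ and /t/ form a stop–stop cluster, so [a] is inserted between them. /b/ and /b/ form a stop–stop cluster, so [a] is inserted between them. → [zafiutapokatebabo].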